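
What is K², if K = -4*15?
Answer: 3600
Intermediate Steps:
K = -60
K² = (-60)² = 3600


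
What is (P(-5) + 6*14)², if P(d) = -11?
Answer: 5329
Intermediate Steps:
(P(-5) + 6*14)² = (-11 + 6*14)² = (-11 + 84)² = 73² = 5329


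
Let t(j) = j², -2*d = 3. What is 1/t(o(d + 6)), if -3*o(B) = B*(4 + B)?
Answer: 16/2601 ≈ 0.0061515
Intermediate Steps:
d = -3/2 (d = -½*3 = -3/2 ≈ -1.5000)
o(B) = -B*(4 + B)/3
1/t(o(d + 6)) = 1/((-(-3/2 + 6)*(4 + (-3/2 + 6))/3)²) = 1/((-⅓*9/2*(4 + 9/2))²) = 1/((-⅓*9/2*17/2)²) = 1/((-51/4)²) = 1/(2601/16) = 16/2601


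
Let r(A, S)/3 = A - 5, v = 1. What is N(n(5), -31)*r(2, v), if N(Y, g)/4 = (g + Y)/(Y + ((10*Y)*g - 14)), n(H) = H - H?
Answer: -558/7 ≈ -79.714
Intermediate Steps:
n(H) = 0
r(A, S) = -15 + 3*A (r(A, S) = 3*(A - 5) = 3*(-5 + A) = -15 + 3*A)
N(Y, g) = 4*(Y + g)/(-14 + Y + 10*Y*g) (N(Y, g) = 4*((g + Y)/(Y + ((10*Y)*g - 14))) = 4*((Y + g)/(Y + (10*Y*g - 14))) = 4*((Y + g)/(Y + (-14 + 10*Y*g))) = 4*((Y + g)/(-14 + Y + 10*Y*g)) = 4*(Y + g)/(-14 + Y + 10*Y*g))
N(n(5), -31)*r(2, v) = (4*(0 - 31)/(-14 + 0 + 10*0*(-31)))*(-15 + 3*2) = (4*(-31)/(-14 + 0 + 0))*(-15 + 6) = (4*(-31)/(-14))*(-9) = (4*(-1/14)*(-31))*(-9) = (62/7)*(-9) = -558/7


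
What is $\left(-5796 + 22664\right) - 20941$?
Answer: $-4073$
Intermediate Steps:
$\left(-5796 + 22664\right) - 20941 = 16868 - 20941 = -4073$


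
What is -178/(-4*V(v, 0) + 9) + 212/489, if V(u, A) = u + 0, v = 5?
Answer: 89374/5379 ≈ 16.615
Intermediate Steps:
V(u, A) = u
-178/(-4*V(v, 0) + 9) + 212/489 = -178/(-4*5 + 9) + 212/489 = -178/(-20 + 9) + 212*(1/489) = -178/(-11) + 212/489 = -178*(-1/11) + 212/489 = 178/11 + 212/489 = 89374/5379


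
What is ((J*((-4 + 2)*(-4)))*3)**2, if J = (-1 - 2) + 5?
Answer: 2304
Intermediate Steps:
J = 2 (J = -3 + 5 = 2)
((J*((-4 + 2)*(-4)))*3)**2 = ((2*((-4 + 2)*(-4)))*3)**2 = ((2*(-2*(-4)))*3)**2 = ((2*8)*3)**2 = (16*3)**2 = 48**2 = 2304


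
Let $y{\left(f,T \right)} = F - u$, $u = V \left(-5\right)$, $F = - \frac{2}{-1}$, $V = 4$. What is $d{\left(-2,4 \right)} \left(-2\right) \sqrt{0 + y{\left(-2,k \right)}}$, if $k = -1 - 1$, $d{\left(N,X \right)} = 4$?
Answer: $- 8 \sqrt{22} \approx -37.523$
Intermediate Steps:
$F = 2$ ($F = \left(-2\right) \left(-1\right) = 2$)
$u = -20$ ($u = 4 \left(-5\right) = -20$)
$k = -2$
$y{\left(f,T \right)} = 22$ ($y{\left(f,T \right)} = 2 - -20 = 2 + 20 = 22$)
$d{\left(-2,4 \right)} \left(-2\right) \sqrt{0 + y{\left(-2,k \right)}} = 4 \left(-2\right) \sqrt{0 + 22} = - 8 \sqrt{22}$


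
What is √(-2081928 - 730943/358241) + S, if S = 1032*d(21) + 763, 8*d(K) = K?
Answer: 3472 + I*√267187852134179431/358241 ≈ 3472.0 + 1442.9*I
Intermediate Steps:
d(K) = K/8
S = 3472 (S = 1032*((⅛)*21) + 763 = 1032*(21/8) + 763 = 2709 + 763 = 3472)
√(-2081928 - 730943/358241) + S = √(-2081928 - 730943/358241) + 3472 = √(-745832699591/358241) + 3472 = I*√267187852134179431/358241 + 3472 = 3472 + I*√267187852134179431/358241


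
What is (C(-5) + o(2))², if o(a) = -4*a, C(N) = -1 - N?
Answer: 16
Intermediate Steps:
(C(-5) + o(2))² = ((-1 - 1*(-5)) - 4*2)² = ((-1 + 5) - 8)² = (4 - 8)² = (-4)² = 16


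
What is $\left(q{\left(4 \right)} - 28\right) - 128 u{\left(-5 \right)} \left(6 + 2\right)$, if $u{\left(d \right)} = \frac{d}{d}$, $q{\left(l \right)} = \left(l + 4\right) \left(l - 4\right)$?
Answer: $-1052$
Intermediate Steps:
$q{\left(l \right)} = \left(-4 + l\right) \left(4 + l\right)$ ($q{\left(l \right)} = \left(4 + l\right) \left(-4 + l\right) = \left(-4 + l\right) \left(4 + l\right)$)
$u{\left(d \right)} = 1$
$\left(q{\left(4 \right)} - 28\right) - 128 u{\left(-5 \right)} \left(6 + 2\right) = \left(\left(-16 + 4^{2}\right) - 28\right) - 128 \cdot 1 \left(6 + 2\right) = \left(\left(-16 + 16\right) - 28\right) - 128 \cdot 1 \cdot 8 = \left(0 - 28\right) - 1024 = -28 - 1024 = -1052$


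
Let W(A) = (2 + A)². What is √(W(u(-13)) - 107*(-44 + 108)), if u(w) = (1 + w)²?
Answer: 2*√3617 ≈ 120.28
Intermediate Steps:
√(W(u(-13)) - 107*(-44 + 108)) = √((2 + (1 - 13)²)² - 107*(-44 + 108)) = √((2 + (-12)²)² - 107*64) = √((2 + 144)² - 6848) = √(146² - 6848) = √(21316 - 6848) = √14468 = 2*√3617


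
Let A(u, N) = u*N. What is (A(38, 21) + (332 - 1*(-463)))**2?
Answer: 2537649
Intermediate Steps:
A(u, N) = N*u
(A(38, 21) + (332 - 1*(-463)))**2 = (21*38 + (332 - 1*(-463)))**2 = (798 + (332 + 463))**2 = (798 + 795)**2 = 1593**2 = 2537649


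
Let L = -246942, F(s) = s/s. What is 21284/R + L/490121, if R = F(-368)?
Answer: 10431488422/490121 ≈ 21284.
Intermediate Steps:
F(s) = 1
R = 1
21284/R + L/490121 = 21284/1 - 246942/490121 = 21284*1 - 246942*1/490121 = 21284 - 246942/490121 = 10431488422/490121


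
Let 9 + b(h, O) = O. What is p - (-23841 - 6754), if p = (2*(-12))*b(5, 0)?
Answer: 30811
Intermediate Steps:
b(h, O) = -9 + O
p = 216 (p = (2*(-12))*(-9 + 0) = -24*(-9) = 216)
p - (-23841 - 6754) = 216 - (-23841 - 6754) = 216 - 1*(-30595) = 216 + 30595 = 30811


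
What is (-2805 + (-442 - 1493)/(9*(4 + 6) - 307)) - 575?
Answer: -731525/217 ≈ -3371.1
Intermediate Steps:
(-2805 + (-442 - 1493)/(9*(4 + 6) - 307)) - 575 = (-2805 - 1935/(9*10 - 307)) - 575 = (-2805 - 1935/(90 - 307)) - 575 = (-2805 - 1935/(-217)) - 575 = (-2805 - 1935*(-1/217)) - 575 = (-2805 + 1935/217) - 575 = -606750/217 - 575 = -731525/217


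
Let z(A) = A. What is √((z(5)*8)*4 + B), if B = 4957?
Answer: √5117 ≈ 71.533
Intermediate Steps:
√((z(5)*8)*4 + B) = √((5*8)*4 + 4957) = √(40*4 + 4957) = √(160 + 4957) = √5117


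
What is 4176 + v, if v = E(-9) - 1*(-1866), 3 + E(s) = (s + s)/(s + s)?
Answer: 6040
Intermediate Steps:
E(s) = -2 (E(s) = -3 + (s + s)/(s + s) = -3 + (2*s)/((2*s)) = -3 + (2*s)*(1/(2*s)) = -3 + 1 = -2)
v = 1864 (v = -2 - 1*(-1866) = -2 + 1866 = 1864)
4176 + v = 4176 + 1864 = 6040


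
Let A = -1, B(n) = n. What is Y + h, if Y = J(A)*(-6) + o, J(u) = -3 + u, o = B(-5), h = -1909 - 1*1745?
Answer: -3635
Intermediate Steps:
h = -3654 (h = -1909 - 1745 = -3654)
o = -5
Y = 19 (Y = (-3 - 1)*(-6) - 5 = -4*(-6) - 5 = 24 - 5 = 19)
Y + h = 19 - 3654 = -3635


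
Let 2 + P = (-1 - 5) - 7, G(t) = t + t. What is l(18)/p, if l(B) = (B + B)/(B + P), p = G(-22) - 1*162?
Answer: -6/103 ≈ -0.058252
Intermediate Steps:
G(t) = 2*t
P = -15 (P = -2 + ((-1 - 5) - 7) = -2 + (-6 - 7) = -2 - 13 = -15)
p = -206 (p = 2*(-22) - 1*162 = -44 - 162 = -206)
l(B) = 2*B/(-15 + B) (l(B) = (B + B)/(B - 15) = (2*B)/(-15 + B) = 2*B/(-15 + B))
l(18)/p = (2*18/(-15 + 18))/(-206) = (2*18/3)*(-1/206) = (2*18*(⅓))*(-1/206) = 12*(-1/206) = -6/103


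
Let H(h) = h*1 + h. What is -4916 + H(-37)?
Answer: -4990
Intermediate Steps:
H(h) = 2*h (H(h) = h + h = 2*h)
-4916 + H(-37) = -4916 + 2*(-37) = -4916 - 74 = -4990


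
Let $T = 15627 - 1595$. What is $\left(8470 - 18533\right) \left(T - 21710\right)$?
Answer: $77263714$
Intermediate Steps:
$T = 14032$
$\left(8470 - 18533\right) \left(T - 21710\right) = \left(8470 - 18533\right) \left(14032 - 21710\right) = \left(-10063\right) \left(-7678\right) = 77263714$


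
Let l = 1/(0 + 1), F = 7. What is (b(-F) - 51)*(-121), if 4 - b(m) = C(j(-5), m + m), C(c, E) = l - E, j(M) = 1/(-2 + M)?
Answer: 7502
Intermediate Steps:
l = 1 (l = 1/1 = 1)
C(c, E) = 1 - E
b(m) = 3 + 2*m (b(m) = 4 - (1 - (m + m)) = 4 - (1 - 2*m) = 4 + (-1 + 2*m) = 3 + 2*m)
(b(-F) - 51)*(-121) = ((3 + 2*(-1*7)) - 51)*(-121) = ((3 + 2*(-7)) - 51)*(-121) = ((3 - 14) - 51)*(-121) = (-11 - 51)*(-121) = -62*(-121) = 7502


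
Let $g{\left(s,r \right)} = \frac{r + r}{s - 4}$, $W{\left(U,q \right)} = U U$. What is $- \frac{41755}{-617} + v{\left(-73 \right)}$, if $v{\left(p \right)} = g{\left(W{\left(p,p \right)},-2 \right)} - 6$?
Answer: $\frac{202629757}{3285525} \approx 61.673$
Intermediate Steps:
$W{\left(U,q \right)} = U^{2}$
$g{\left(s,r \right)} = \frac{2 r}{-4 + s}$
$v{\left(p \right)} = -6 - \frac{4}{-4 + p^{2}}$ ($v{\left(p \right)} = 2 \left(-2\right) \frac{1}{-4 + p^{2}} - 6 = - \frac{4}{-4 + p^{2}} - 6 = -6 - \frac{4}{-4 + p^{2}}$)
$- \frac{41755}{-617} + v{\left(-73 \right)} = - \frac{41755}{-617} + \frac{2 \left(10 - 3 \left(-73\right)^{2}\right)}{-4 + \left(-73\right)^{2}} = \left(-41755\right) \left(- \frac{1}{617}\right) + \frac{2 \left(10 - 15987\right)}{-4 + 5329} = \frac{41755}{617} + \frac{2 \left(10 - 15987\right)}{5325} = \frac{41755}{617} + 2 \cdot \frac{1}{5325} \left(-15977\right) = \frac{41755}{617} - \frac{31954}{5325} = \frac{202629757}{3285525}$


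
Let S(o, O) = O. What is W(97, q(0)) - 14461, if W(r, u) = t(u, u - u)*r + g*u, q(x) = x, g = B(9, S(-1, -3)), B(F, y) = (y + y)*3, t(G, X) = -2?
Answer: -14655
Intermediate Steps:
B(F, y) = 6*y (B(F, y) = (2*y)*3 = 6*y)
g = -18 (g = 6*(-3) = -18)
W(r, u) = -18*u - 2*r (W(r, u) = -2*r - 18*u = -18*u - 2*r)
W(97, q(0)) - 14461 = (-18*0 - 2*97) - 14461 = (0 - 194) - 14461 = -194 - 14461 = -14655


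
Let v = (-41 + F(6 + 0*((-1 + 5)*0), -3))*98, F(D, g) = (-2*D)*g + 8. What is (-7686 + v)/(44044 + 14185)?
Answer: -7392/58229 ≈ -0.12695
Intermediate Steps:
F(D, g) = 8 - 2*D*g (F(D, g) = -2*D*g + 8 = 8 - 2*D*g)
v = 294 (v = (-41 + (8 - 2*(6 + 0*((-1 + 5)*0))*(-3)))*98 = (-41 + (8 - 2*(6 + 0*(4*0))*(-3)))*98 = (-41 + (8 - 2*(6 + 0*0)*(-3)))*98 = (-41 + (8 - 2*(6 + 0)*(-3)))*98 = (-41 + (8 - 2*6*(-3)))*98 = (-41 + (8 + 36))*98 = (-41 + 44)*98 = 3*98 = 294)
(-7686 + v)/(44044 + 14185) = (-7686 + 294)/(44044 + 14185) = -7392/58229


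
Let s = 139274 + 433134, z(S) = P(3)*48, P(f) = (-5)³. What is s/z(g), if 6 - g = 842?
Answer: -71551/750 ≈ -95.401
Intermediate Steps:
g = -836 (g = 6 - 1*842 = 6 - 842 = -836)
P(f) = -125
z(S) = -6000 (z(S) = -125*48 = -6000)
s = 572408
s/z(g) = 572408/(-6000) = 572408*(-1/6000) = -71551/750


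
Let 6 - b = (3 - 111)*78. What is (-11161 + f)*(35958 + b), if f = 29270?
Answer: 803822292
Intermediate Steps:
b = 8430 (b = 6 - (3 - 111)*78 = 6 - (-108)*78 = 6 - 1*(-8424) = 6 + 8424 = 8430)
(-11161 + f)*(35958 + b) = (-11161 + 29270)*(35958 + 8430) = 18109*44388 = 803822292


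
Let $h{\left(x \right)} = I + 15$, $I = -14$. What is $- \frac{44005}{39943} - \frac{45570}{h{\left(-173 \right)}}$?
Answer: $- \frac{2688695}{59} \approx -45571.0$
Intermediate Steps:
$h{\left(x \right)} = 1$ ($h{\left(x \right)} = -14 + 15 = 1$)
$- \frac{44005}{39943} - \frac{45570}{h{\left(-173 \right)}} = - \frac{44005}{39943} - \frac{45570}{1} = \left(-44005\right) \frac{1}{39943} - 45570 = - \frac{65}{59} - 45570 = - \frac{2688695}{59}$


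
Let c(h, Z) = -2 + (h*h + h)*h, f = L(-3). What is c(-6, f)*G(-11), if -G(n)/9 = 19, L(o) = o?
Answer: 31122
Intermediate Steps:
G(n) = -171 (G(n) = -9*19 = -171)
f = -3
c(h, Z) = -2 + h*(h + h**2) (c(h, Z) = -2 + (h**2 + h)*h = -2 + (h + h**2)*h = -2 + h*(h + h**2))
c(-6, f)*G(-11) = (-2 + (-6)**2 + (-6)**3)*(-171) = (-2 + 36 - 216)*(-171) = -182*(-171) = 31122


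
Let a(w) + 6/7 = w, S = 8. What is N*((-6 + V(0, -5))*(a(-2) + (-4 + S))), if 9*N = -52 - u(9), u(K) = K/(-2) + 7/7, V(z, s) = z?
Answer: 776/21 ≈ 36.952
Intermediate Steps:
a(w) = -6/7 + w
u(K) = 1 - K/2 (u(K) = K*(-½) + 7*(⅐) = -K/2 + 1 = 1 - K/2)
N = -97/18 (N = (-52 - (1 - ½*9))/9 = (-52 - (1 - 9/2))/9 = (-52 - 1*(-7/2))/9 = (-52 + 7/2)/9 = (⅑)*(-97/2) = -97/18 ≈ -5.3889)
N*((-6 + V(0, -5))*(a(-2) + (-4 + S))) = -97*(-6 + 0)*((-6/7 - 2) + (-4 + 8))/18 = -(-97)*(-20/7 + 4)/3 = -(-97)*8/(3*7) = -97/18*(-48/7) = 776/21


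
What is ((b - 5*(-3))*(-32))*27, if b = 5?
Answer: -17280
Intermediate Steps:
((b - 5*(-3))*(-32))*27 = ((5 - 5*(-3))*(-32))*27 = ((5 + 15)*(-32))*27 = (20*(-32))*27 = -640*27 = -17280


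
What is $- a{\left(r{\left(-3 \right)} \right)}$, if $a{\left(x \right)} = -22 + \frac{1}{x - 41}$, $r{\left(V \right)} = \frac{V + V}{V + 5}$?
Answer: $\frac{969}{44} \approx 22.023$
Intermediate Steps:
$r{\left(V \right)} = \frac{2 V}{5 + V}$
$a{\left(x \right)} = -22 + \frac{1}{-41 + x}$
$- a{\left(r{\left(-3 \right)} \right)} = - \frac{903 - 22 \cdot 2 \left(-3\right) \frac{1}{5 - 3}}{-41 + 2 \left(-3\right) \frac{1}{5 - 3}} = - \frac{903 - 22 \cdot 2 \left(-3\right) \frac{1}{2}}{-41 + 2 \left(-3\right) \frac{1}{2}} = - \frac{903 - -66}{-41 - 3} = - \frac{903 + 66}{-44} = - \frac{\left(-1\right) 969}{44} = \left(-1\right) \left(- \frac{969}{44}\right) = \frac{969}{44}$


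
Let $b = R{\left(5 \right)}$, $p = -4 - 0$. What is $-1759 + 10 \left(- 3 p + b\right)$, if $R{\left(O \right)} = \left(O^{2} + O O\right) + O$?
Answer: $-1089$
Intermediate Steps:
$p = -4$ ($p = -4 + 0 = -4$)
$R{\left(O \right)} = O + 2 O^{2}$ ($R{\left(O \right)} = \left(O^{2} + O^{2}\right) + O = 2 O^{2} + O = O + 2 O^{2}$)
$b = 55$ ($b = 5 \left(1 + 2 \cdot 5\right) = 5 \left(1 + 10\right) = 5 \cdot 11 = 55$)
$-1759 + 10 \left(- 3 p + b\right) = -1759 + 10 \left(\left(-3\right) \left(-4\right) + 55\right) = -1759 + 10 \left(12 + 55\right) = -1759 + 10 \cdot 67 = -1759 + 670 = -1089$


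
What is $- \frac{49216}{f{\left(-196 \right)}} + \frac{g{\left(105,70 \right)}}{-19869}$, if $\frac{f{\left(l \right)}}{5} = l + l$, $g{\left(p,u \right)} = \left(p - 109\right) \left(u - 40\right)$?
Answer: $\frac{40754496}{1622635} \approx 25.116$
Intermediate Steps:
$g{\left(p,u \right)} = \left(-109 + p\right) \left(-40 + u\right)$
$f{\left(l \right)} = 10 l$ ($f{\left(l \right)} = 5 \left(l + l\right) = 5 \cdot 2 l = 10 l$)
$- \frac{49216}{f{\left(-196 \right)}} + \frac{g{\left(105,70 \right)}}{-19869} = - \frac{49216}{10 \left(-196\right)} + \frac{4360 - 7630 - 4200 + 105 \cdot 70}{-19869} = - \frac{49216}{-1960} + \left(4360 - 7630 - 4200 + 7350\right) \left(- \frac{1}{19869}\right) = \left(-49216\right) \left(- \frac{1}{1960}\right) - - \frac{40}{6623} = \frac{6152}{245} + \frac{40}{6623} = \frac{40754496}{1622635}$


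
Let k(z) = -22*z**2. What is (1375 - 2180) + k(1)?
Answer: -827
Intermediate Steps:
(1375 - 2180) + k(1) = (1375 - 2180) - 22*1**2 = -805 - 22*1 = -805 - 22 = -827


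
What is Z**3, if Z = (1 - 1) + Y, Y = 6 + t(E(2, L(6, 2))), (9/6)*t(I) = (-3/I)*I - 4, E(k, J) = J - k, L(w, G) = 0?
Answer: 64/27 ≈ 2.3704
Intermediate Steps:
t(I) = -14/3 (t(I) = 2*((-3/I)*I - 4)/3 = 2*(-3 - 4)/3 = (2/3)*(-7) = -14/3)
Y = 4/3 (Y = 6 - 14/3 = 4/3 ≈ 1.3333)
Z = 4/3 (Z = (1 - 1) + 4/3 = 0 + 4/3 = 4/3 ≈ 1.3333)
Z**3 = (4/3)**3 = 64/27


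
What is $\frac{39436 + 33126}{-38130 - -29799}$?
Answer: $- \frac{72562}{8331} \approx -8.7099$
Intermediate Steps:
$\frac{39436 + 33126}{-38130 - -29799} = \frac{72562}{-38130 + 29799} = \frac{72562}{-8331} = 72562 \left(- \frac{1}{8331}\right) = - \frac{72562}{8331}$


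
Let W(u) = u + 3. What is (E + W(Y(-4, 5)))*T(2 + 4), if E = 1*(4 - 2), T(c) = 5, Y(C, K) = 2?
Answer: 35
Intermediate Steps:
W(u) = 3 + u
E = 2 (E = 1*2 = 2)
(E + W(Y(-4, 5)))*T(2 + 4) = (2 + (3 + 2))*5 = (2 + 5)*5 = 7*5 = 35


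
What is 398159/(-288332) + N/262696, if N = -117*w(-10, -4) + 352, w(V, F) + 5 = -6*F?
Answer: -26283561459/18935915768 ≈ -1.3880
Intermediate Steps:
w(V, F) = -5 - 6*F
N = -1871 (N = -117*(-5 - 6*(-4)) + 352 = -117*(-5 + 24) + 352 = -117*19 + 352 = -2223 + 352 = -1871)
398159/(-288332) + N/262696 = 398159/(-288332) - 1871/262696 = 398159*(-1/288332) - 1871*1/262696 = -398159/288332 - 1871/262696 = -26283561459/18935915768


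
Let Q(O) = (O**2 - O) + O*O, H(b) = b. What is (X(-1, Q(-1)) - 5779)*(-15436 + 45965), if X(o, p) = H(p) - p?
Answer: -176427091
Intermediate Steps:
Q(O) = -O + 2*O**2 (Q(O) = (O**2 - O) + O**2 = -O + 2*O**2)
X(o, p) = 0 (X(o, p) = p - p = 0)
(X(-1, Q(-1)) - 5779)*(-15436 + 45965) = (0 - 5779)*(-15436 + 45965) = -5779*30529 = -176427091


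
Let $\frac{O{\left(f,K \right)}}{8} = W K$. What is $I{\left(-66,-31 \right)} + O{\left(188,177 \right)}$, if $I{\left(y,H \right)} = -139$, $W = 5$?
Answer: $6941$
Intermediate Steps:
$O{\left(f,K \right)} = 40 K$ ($O{\left(f,K \right)} = 8 \cdot 5 K = 40 K$)
$I{\left(-66,-31 \right)} + O{\left(188,177 \right)} = -139 + 40 \cdot 177 = -139 + 7080 = 6941$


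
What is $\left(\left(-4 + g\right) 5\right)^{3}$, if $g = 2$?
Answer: $-1000$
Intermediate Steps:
$\left(\left(-4 + g\right) 5\right)^{3} = \left(\left(-4 + 2\right) 5\right)^{3} = \left(\left(-2\right) 5\right)^{3} = \left(-10\right)^{3} = -1000$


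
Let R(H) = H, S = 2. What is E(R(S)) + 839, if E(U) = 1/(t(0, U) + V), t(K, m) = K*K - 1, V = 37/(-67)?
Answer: 87189/104 ≈ 838.36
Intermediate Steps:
V = -37/67 (V = 37*(-1/67) = -37/67 ≈ -0.55224)
t(K, m) = -1 + K² (t(K, m) = K² - 1 = -1 + K²)
E(U) = -67/104 (E(U) = 1/((-1 + 0²) - 37/67) = 1/((-1 + 0) - 37/67) = 1/(-1 - 37/67) = 1/(-104/67) = -67/104)
E(R(S)) + 839 = -67/104 + 839 = 87189/104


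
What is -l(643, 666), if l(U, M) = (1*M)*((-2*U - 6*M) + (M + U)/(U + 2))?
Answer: 756038982/215 ≈ 3.5165e+6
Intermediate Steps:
l(U, M) = M*(-6*M - 2*U + (M + U)/(2 + U)) (l(U, M) = M*((-6*M - 2*U) + (M + U)/(2 + U)) = M*(-6*M - 2*U + (M + U)/(2 + U)))
-l(643, 666) = -(-1)*666*(2*643**2 + 3*643 + 11*666 + 6*666*643)/(2 + 643) = -(-1)*666*(2*413449 + 1929 + 7326 + 2569428)/645 = -(-1)*666*(826898 + 1929 + 7326 + 2569428)/645 = -(-1)*666*3405581/645 = -1*(-756038982/215) = 756038982/215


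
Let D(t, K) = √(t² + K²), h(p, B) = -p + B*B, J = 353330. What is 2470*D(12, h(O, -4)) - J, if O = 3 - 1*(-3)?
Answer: -353330 + 4940*√61 ≈ -3.1475e+5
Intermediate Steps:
O = 6 (O = 3 + 3 = 6)
h(p, B) = B² - p (h(p, B) = -p + B² = B² - p)
D(t, K) = √(K² + t²)
2470*D(12, h(O, -4)) - J = 2470*√(((-4)² - 1*6)² + 12²) - 1*353330 = 2470*√((16 - 6)² + 144) - 353330 = 2470*√(10² + 144) - 353330 = 2470*√(100 + 144) - 353330 = 2470*√244 - 353330 = 2470*(2*√61) - 353330 = 4940*√61 - 353330 = -353330 + 4940*√61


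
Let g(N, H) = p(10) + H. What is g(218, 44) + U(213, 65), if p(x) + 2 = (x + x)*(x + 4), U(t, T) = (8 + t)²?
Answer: 49163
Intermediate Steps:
p(x) = -2 + 2*x*(4 + x) (p(x) = -2 + (x + x)*(x + 4) = -2 + (2*x)*(4 + x) = -2 + 2*x*(4 + x))
g(N, H) = 278 + H (g(N, H) = (-2 + 2*10² + 8*10) + H = (-2 + 2*100 + 80) + H = (-2 + 200 + 80) + H = 278 + H)
g(218, 44) + U(213, 65) = (278 + 44) + (8 + 213)² = 322 + 221² = 322 + 48841 = 49163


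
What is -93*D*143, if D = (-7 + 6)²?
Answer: -13299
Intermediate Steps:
D = 1 (D = (-1)² = 1)
-93*D*143 = -93*1*143 = -93*143 = -13299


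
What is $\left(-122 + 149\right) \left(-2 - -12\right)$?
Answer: $270$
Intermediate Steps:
$\left(-122 + 149\right) \left(-2 - -12\right) = 27 \left(-2 + 12\right) = 27 \cdot 10 = 270$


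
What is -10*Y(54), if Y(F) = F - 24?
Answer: -300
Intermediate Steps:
Y(F) = -24 + F
-10*Y(54) = -10*(-24 + 54) = -10*30 = -300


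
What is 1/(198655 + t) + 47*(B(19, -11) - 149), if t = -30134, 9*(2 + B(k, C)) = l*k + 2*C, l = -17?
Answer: -4498836613/505563 ≈ -8898.7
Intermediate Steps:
B(k, C) = -2 - 17*k/9 + 2*C/9 (B(k, C) = -2 + (-17*k + 2*C)/9 = -2 + (-17*k/9 + 2*C/9) = -2 - 17*k/9 + 2*C/9)
1/(198655 + t) + 47*(B(19, -11) - 149) = 1/(198655 - 30134) + 47*((-2 - 17/9*19 + (2/9)*(-11)) - 149) = 1/168521 + 47*((-2 - 323/9 - 22/9) - 149) = 1/168521 + 47*(-121/3 - 149) = 1/168521 + 47*(-568/3) = 1/168521 - 26696/3 = -4498836613/505563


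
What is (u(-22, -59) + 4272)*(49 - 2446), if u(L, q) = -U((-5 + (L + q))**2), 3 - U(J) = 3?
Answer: -10239984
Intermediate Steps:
U(J) = 0 (U(J) = 3 - 1*3 = 3 - 3 = 0)
u(L, q) = 0 (u(L, q) = -1*0 = 0)
(u(-22, -59) + 4272)*(49 - 2446) = (0 + 4272)*(49 - 2446) = 4272*(-2397) = -10239984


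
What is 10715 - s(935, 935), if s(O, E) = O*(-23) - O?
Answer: 33155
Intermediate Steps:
s(O, E) = -24*O (s(O, E) = -23*O - O = -24*O)
10715 - s(935, 935) = 10715 - (-24)*935 = 10715 - 1*(-22440) = 10715 + 22440 = 33155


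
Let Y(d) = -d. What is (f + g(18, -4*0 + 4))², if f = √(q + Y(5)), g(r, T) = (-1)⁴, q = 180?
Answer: 176 + 10*√7 ≈ 202.46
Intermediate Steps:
g(r, T) = 1
f = 5*√7 (f = √(180 - 1*5) = √(180 - 5) = √175 = 5*√7 ≈ 13.229)
(f + g(18, -4*0 + 4))² = (5*√7 + 1)² = (1 + 5*√7)²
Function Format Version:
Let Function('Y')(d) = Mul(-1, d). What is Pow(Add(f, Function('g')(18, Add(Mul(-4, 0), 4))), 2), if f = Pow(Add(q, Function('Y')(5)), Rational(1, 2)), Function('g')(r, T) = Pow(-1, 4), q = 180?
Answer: Add(176, Mul(10, Pow(7, Rational(1, 2)))) ≈ 202.46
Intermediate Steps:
Function('g')(r, T) = 1
f = Mul(5, Pow(7, Rational(1, 2))) (f = Pow(Add(180, Mul(-1, 5)), Rational(1, 2)) = Pow(Add(180, -5), Rational(1, 2)) = Pow(175, Rational(1, 2)) = Mul(5, Pow(7, Rational(1, 2))) ≈ 13.229)
Pow(Add(f, Function('g')(18, Add(Mul(-4, 0), 4))), 2) = Pow(Add(Mul(5, Pow(7, Rational(1, 2))), 1), 2) = Pow(Add(1, Mul(5, Pow(7, Rational(1, 2)))), 2)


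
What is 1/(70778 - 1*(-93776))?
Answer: 1/164554 ≈ 6.0770e-6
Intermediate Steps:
1/(70778 - 1*(-93776)) = 1/(70778 + 93776) = 1/164554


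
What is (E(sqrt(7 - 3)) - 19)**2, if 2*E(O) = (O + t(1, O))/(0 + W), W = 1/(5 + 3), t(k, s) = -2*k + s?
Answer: 121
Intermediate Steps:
t(k, s) = s - 2*k
W = 1/8 ≈ 0.12500
E(O) = -8 + 8*O (E(O) = ((O + (O - 2*1))/(0 + 1/8))/2 = ((O + (O - 2))/(1/8))/2 = ((O + (-2 + O))*8)/2 = ((-2 + 2*O)*8)/2 = (-16 + 16*O)/2 = -8 + 8*O)
(E(sqrt(7 - 3)) - 19)**2 = ((-8 + 8*sqrt(7 - 3)) - 19)**2 = ((-8 + 8*sqrt(4)) - 19)**2 = ((-8 + 8*2) - 19)**2 = ((-8 + 16) - 19)**2 = (8 - 19)**2 = (-11)**2 = 121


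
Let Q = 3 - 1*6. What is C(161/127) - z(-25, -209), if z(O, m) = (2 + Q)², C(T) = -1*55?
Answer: -56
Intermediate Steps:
C(T) = -55
Q = -3 (Q = 3 - 6 = -3)
z(O, m) = 1 (z(O, m) = (2 - 3)² = (-1)² = 1)
C(161/127) - z(-25, -209) = -55 - 1*1 = -55 - 1 = -56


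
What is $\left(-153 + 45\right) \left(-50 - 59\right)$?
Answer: $11772$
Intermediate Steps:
$\left(-153 + 45\right) \left(-50 - 59\right) = \left(-108\right) \left(-109\right) = 11772$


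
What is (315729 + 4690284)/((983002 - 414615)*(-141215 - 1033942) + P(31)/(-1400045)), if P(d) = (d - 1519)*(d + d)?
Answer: -2336214490195/311717201313595633 ≈ -7.4947e-6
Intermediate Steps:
P(d) = 2*d*(-1519 + d) (P(d) = (-1519 + d)*(2*d) = 2*d*(-1519 + d))
(315729 + 4690284)/((983002 - 414615)*(-141215 - 1033942) + P(31)/(-1400045)) = (315729 + 4690284)/((983002 - 414615)*(-141215 - 1033942) + (2*31*(-1519 + 31))/(-1400045)) = 5006013/(568387*(-1175157) + (2*31*(-1488))*(-1/1400045)) = 5006013/(-667943961759 - 92256*(-1/1400045)) = 5006013/(-667943961759 + 92256/1400045) = 5006013/(-935151603940786899/1400045) = 5006013*(-1400045/935151603940786899) = -2336214490195/311717201313595633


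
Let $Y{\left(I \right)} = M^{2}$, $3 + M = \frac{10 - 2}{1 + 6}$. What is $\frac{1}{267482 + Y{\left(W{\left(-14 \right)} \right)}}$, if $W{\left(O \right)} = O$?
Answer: $\frac{49}{13106787} \approx 3.7385 \cdot 10^{-6}$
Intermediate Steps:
$M = - \frac{13}{7}$ ($M = -3 + \frac{10 - 2}{1 + 6} = -3 + \frac{8}{7} = - \frac{13}{7} \approx -1.8571$)
$Y{\left(I \right)} = \frac{169}{49}$ ($Y{\left(I \right)} = \left(- \frac{13}{7}\right)^{2} = \frac{169}{49}$)
$\frac{1}{267482 + Y{\left(W{\left(-14 \right)} \right)}} = \frac{1}{267482 + \frac{169}{49}} = \frac{1}{\frac{13106787}{49}} = \frac{49}{13106787}$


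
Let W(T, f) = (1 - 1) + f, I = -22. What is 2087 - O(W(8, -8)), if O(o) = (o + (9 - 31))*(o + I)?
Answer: 1187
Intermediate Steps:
W(T, f) = f (W(T, f) = 0 + f = f)
O(o) = (-22 + o)² (O(o) = (o + (9 - 31))*(o - 22) = (o - 22)*(-22 + o) = (-22 + o)*(-22 + o) = (-22 + o)²)
2087 - O(W(8, -8)) = 2087 - (484 + (-8)² - 44*(-8)) = 2087 - (484 + 64 + 352) = 2087 - 1*900 = 2087 - 900 = 1187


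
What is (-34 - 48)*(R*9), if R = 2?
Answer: -1476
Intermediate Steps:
(-34 - 48)*(R*9) = (-34 - 48)*(2*9) = -82*18 = -1476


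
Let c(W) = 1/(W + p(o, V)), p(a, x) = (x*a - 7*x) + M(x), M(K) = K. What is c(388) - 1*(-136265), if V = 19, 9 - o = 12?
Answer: 29569506/217 ≈ 1.3627e+5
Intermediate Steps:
o = -3 (o = 9 - 1*12 = 9 - 12 = -3)
p(a, x) = -6*x + a*x (p(a, x) = (x*a - 7*x) + x = (a*x - 7*x) + x = (-7*x + a*x) + x = -6*x + a*x)
c(W) = 1/(-171 + W) (c(W) = 1/(W + 19*(-6 - 3)) = 1/(W + 19*(-9)) = 1/(W - 171) = 1/(-171 + W))
c(388) - 1*(-136265) = 1/(-171 + 388) - 1*(-136265) = 1/217 + 136265 = 29569506/217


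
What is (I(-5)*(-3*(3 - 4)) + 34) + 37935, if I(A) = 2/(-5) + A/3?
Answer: 189814/5 ≈ 37963.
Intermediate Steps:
I(A) = -⅖ + A/3 (I(A) = 2*(-⅕) + A*(⅓) = -⅖ + A/3)
(I(-5)*(-3*(3 - 4)) + 34) + 37935 = ((-⅖ + (⅓)*(-5))*(-3*(3 - 4)) + 34) + 37935 = ((-⅖ - 5/3)*(-3*(-1)) + 34) + 37935 = (-31/15*3 + 34) + 37935 = (-31/5 + 34) + 37935 = 139/5 + 37935 = 189814/5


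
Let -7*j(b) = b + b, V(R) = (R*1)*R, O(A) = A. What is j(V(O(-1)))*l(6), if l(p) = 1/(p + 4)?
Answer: -1/35 ≈ -0.028571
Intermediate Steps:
V(R) = R**2 (V(R) = R*R = R**2)
j(b) = -2*b/7 (j(b) = -(b + b)/7 = -2*b/7)
l(p) = 1/(4 + p)
j(V(O(-1)))*l(6) = (-2/7*(-1)**2)/(4 + 6) = -2/7*1/10 = -1/35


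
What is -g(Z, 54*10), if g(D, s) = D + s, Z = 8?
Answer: -548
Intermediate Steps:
-g(Z, 54*10) = -(8 + 54*10) = -(8 + 540) = -1*548 = -548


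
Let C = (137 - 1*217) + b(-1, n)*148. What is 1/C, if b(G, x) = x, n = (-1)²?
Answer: 1/68 ≈ 0.014706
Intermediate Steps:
n = 1
C = 68 (C = (137 - 1*217) + 1*148 = (137 - 217) + 148 = -80 + 148 = 68)
1/C = 1/68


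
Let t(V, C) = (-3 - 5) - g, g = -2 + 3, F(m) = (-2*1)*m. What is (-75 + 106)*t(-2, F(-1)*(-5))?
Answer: -279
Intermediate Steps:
F(m) = -2*m
g = 1
t(V, C) = -9 (t(V, C) = (-3 - 5) - 1*1 = -8 - 1 = -9)
(-75 + 106)*t(-2, F(-1)*(-5)) = (-75 + 106)*(-9) = 31*(-9) = -279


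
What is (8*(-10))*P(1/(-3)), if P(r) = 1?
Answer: -80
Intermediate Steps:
(8*(-10))*P(1/(-3)) = (8*(-10))*1 = -80*1 = -80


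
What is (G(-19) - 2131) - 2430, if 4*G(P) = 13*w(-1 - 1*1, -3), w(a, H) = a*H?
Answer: -9083/2 ≈ -4541.5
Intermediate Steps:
w(a, H) = H*a
G(P) = 39/2 (G(P) = (13*(-3*(-1 - 1*1)))/4 = (13*(-3*(-1 - 1)))/4 = (13*(-3*(-2)))/4 = (13*6)/4 = (1/4)*78 = 39/2)
(G(-19) - 2131) - 2430 = (39/2 - 2131) - 2430 = -4223/2 - 2430 = -9083/2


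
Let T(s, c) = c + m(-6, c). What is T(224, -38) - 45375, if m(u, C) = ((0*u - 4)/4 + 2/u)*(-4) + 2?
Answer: -136217/3 ≈ -45406.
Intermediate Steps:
m(u, C) = 6 - 8/u (m(u, C) = ((0 - 4)*(¼) + 2/u)*(-4) + 2 = (-4*¼ + 2/u)*(-4) + 2 = (-1 + 2/u)*(-4) + 2 = (4 - 8/u) + 2 = 6 - 8/u)
T(s, c) = 22/3 + c (T(s, c) = c + (6 - 8/(-6)) = c + (6 - 8*(-⅙)) = c + (6 + 4/3) = c + 22/3 = 22/3 + c)
T(224, -38) - 45375 = (22/3 - 38) - 45375 = -92/3 - 45375 = -136217/3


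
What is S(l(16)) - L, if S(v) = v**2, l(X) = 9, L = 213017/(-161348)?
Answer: 13282205/161348 ≈ 82.320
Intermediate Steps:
L = -213017/161348 (L = 213017*(-1/161348) = -213017/161348 ≈ -1.3202)
S(l(16)) - L = 9**2 - 1*(-213017/161348) = 81 + 213017/161348 = 13282205/161348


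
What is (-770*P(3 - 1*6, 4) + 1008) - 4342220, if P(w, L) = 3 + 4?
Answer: -4346602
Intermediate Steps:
P(w, L) = 7
(-770*P(3 - 1*6, 4) + 1008) - 4342220 = (-770*7 + 1008) - 4342220 = (-5390 + 1008) - 4342220 = -4382 - 4342220 = -4346602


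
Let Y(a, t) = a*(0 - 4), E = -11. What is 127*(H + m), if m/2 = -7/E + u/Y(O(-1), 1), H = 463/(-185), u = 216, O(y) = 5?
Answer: -5900293/2035 ≈ -2899.4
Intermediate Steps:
Y(a, t) = -4*a (Y(a, t) = a*(-4) = -4*a)
H = -463/185 (H = 463*(-1/185) = -463/185 ≈ -2.5027)
m = -1118/55 (m = 2*(-7/(-11) + 216/((-4*5))) = 2*(-7*(-1/11) + 216/(-20)) = 2*(7/11 + 216*(-1/20)) = 2*(7/11 - 54/5) = 2*(-559/55) = -1118/55 ≈ -20.327)
127*(H + m) = 127*(-463/185 - 1118/55) = 127*(-46459/2035) = -5900293/2035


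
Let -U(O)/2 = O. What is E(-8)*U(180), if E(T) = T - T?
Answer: 0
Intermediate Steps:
U(O) = -2*O
E(T) = 0
E(-8)*U(180) = 0*(-2*180) = 0*(-360) = 0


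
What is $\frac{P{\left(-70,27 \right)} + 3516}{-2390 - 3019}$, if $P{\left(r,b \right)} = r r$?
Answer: $- \frac{8416}{5409} \approx -1.5559$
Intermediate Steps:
$P{\left(r,b \right)} = r^{2}$
$\frac{P{\left(-70,27 \right)} + 3516}{-2390 - 3019} = \frac{\left(-70\right)^{2} + 3516}{-2390 - 3019} = \frac{4900 + 3516}{-5409} = 8416 \left(- \frac{1}{5409}\right) = - \frac{8416}{5409}$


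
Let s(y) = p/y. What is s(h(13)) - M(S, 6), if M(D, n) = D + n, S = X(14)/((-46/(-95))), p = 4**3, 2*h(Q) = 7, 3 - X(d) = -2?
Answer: 631/322 ≈ 1.9596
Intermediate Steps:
X(d) = 5 (X(d) = 3 - 1*(-2) = 3 + 2 = 5)
h(Q) = 7/2 (h(Q) = (1/2)*7 = 7/2)
p = 64
S = 475/46 (S = 5/((-46/(-95))) = 5/((-46*(-1/95))) = 5/(46/95) = 5*(95/46) = 475/46 ≈ 10.326)
s(y) = 64/y
s(h(13)) - M(S, 6) = 64/(7/2) - (475/46 + 6) = 64*(2/7) - 1*751/46 = 128/7 - 751/46 = 631/322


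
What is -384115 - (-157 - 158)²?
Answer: -483340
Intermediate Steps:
-384115 - (-157 - 158)² = -384115 - 1*(-315)² = -384115 - 1*99225 = -384115 - 99225 = -483340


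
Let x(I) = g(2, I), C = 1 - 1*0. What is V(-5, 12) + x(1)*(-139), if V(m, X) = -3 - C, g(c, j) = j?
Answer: -143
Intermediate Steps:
C = 1 (C = 1 + 0 = 1)
x(I) = I
V(m, X) = -4 (V(m, X) = -3 - 1*1 = -3 - 1 = -4)
V(-5, 12) + x(1)*(-139) = -4 + 1*(-139) = -4 - 139 = -143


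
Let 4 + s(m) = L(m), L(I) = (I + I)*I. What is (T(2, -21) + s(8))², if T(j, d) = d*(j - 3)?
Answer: 21025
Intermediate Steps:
L(I) = 2*I² (L(I) = (2*I)*I = 2*I²)
s(m) = -4 + 2*m²
T(j, d) = d*(-3 + j)
(T(2, -21) + s(8))² = (-21*(-3 + 2) + (-4 + 2*8²))² = (-21*(-1) + (-4 + 2*64))² = (21 + (-4 + 128))² = (21 + 124)² = 145² = 21025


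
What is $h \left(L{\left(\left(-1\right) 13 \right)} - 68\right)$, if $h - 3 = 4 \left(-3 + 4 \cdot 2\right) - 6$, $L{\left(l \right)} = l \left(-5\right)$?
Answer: $-51$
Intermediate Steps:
$L{\left(l \right)} = - 5 l$
$h = 17$ ($h = 3 - \left(6 - 4 \left(-3 + 4 \cdot 2\right)\right) = 3 - \left(6 - 4 \left(-3 + 8\right)\right) = 3 + \left(4 \cdot 5 - 6\right) = 3 + \left(20 - 6\right) = 3 + 14 = 17$)
$h \left(L{\left(\left(-1\right) 13 \right)} - 68\right) = 17 \left(- 5 \left(\left(-1\right) 13\right) - 68\right) = 17 \left(\left(-5\right) \left(-13\right) - 68\right) = 17 \left(65 - 68\right) = 17 \left(-3\right) = -51$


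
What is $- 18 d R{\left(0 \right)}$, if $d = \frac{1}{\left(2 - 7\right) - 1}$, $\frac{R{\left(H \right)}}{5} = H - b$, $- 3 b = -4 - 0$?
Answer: $-20$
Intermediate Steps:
$b = \frac{4}{3}$ ($b = - \frac{-4 - 0}{3} = - \frac{-4 + 0}{3} = \left(- \frac{1}{3}\right) \left(-4\right) = \frac{4}{3} \approx 1.3333$)
$R{\left(H \right)} = - \frac{20}{3} + 5 H$ ($R{\left(H \right)} = 5 \left(H - \frac{4}{3}\right) = 5 \left(- \frac{4}{3} + H\right) = - \frac{20}{3} + 5 H$)
$d = - \frac{1}{6}$ ($d = \frac{1}{-5 - 1} = \frac{1}{-6} = - \frac{1}{6} \approx -0.16667$)
$- 18 d R{\left(0 \right)} = \left(-18\right) \left(- \frac{1}{6}\right) \left(- \frac{20}{3} + 5 \cdot 0\right) = 3 \left(- \frac{20}{3} + 0\right) = 3 \left(- \frac{20}{3}\right) = -20$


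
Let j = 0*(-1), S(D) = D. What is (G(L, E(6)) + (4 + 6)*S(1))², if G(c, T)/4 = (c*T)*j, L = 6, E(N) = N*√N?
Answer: 100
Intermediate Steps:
E(N) = N^(3/2)
j = 0
G(c, T) = 0 (G(c, T) = 4*((c*T)*0) = 4*((T*c)*0) = 4*0 = 0)
(G(L, E(6)) + (4 + 6)*S(1))² = (0 + (4 + 6)*1)² = (0 + 10*1)² = (0 + 10)² = 10² = 100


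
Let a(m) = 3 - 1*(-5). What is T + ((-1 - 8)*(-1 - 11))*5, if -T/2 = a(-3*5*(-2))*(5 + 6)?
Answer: 364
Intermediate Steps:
a(m) = 8 (a(m) = 3 + 5 = 8)
T = -176 (T = -16*(5 + 6) = -16*11 = -2*88 = -176)
T + ((-1 - 8)*(-1 - 11))*5 = -176 + ((-1 - 8)*(-1 - 11))*5 = -176 - 9*(-12)*5 = -176 + 108*5 = -176 + 540 = 364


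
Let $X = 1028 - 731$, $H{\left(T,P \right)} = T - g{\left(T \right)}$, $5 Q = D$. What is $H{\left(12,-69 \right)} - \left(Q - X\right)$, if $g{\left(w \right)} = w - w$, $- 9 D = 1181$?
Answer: $\frac{15086}{45} \approx 335.24$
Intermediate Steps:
$D = - \frac{1181}{9}$ ($D = \left(- \frac{1}{9}\right) 1181 = - \frac{1181}{9} \approx -131.22$)
$g{\left(w \right)} = 0$
$Q = - \frac{1181}{45}$ ($Q = \frac{1}{5} \left(- \frac{1181}{9}\right) = - \frac{1181}{45} \approx -26.244$)
$H{\left(T,P \right)} = T$ ($H{\left(T,P \right)} = T - 0 = T + 0 = T$)
$X = 297$
$H{\left(12,-69 \right)} - \left(Q - X\right) = 12 - \left(- \frac{1181}{45} - 297\right) = 12 - - \frac{14546}{45} = 12 + \frac{14546}{45} = \frac{15086}{45}$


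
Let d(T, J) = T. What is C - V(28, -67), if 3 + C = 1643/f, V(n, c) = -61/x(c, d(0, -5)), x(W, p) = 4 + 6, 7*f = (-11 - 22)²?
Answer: 148769/10890 ≈ 13.661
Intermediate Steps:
f = 1089/7 (f = (-11 - 22)²/7 = (⅐)*(-33)² = (⅐)*1089 = 1089/7 ≈ 155.57)
x(W, p) = 10
V(n, c) = -61/10
C = 8234/1089 (C = -3 + 1643/(1089/7) = -3 + 1643*(7/1089) = -3 + 11501/1089 = 8234/1089 ≈ 7.5611)
C - V(28, -67) = 8234/1089 - 1*(-61/10) = 8234/1089 + 61/10 = 148769/10890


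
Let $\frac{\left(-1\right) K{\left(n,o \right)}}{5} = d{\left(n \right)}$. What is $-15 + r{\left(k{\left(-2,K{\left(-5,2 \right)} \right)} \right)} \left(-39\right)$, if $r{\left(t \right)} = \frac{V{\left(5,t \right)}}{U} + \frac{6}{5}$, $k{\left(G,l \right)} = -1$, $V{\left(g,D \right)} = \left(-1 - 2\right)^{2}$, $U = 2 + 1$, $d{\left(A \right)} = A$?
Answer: $- \frac{894}{5} \approx -178.8$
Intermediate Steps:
$K{\left(n,o \right)} = - 5 n$
$U = 3$
$V{\left(g,D \right)} = 9$ ($V{\left(g,D \right)} = \left(-3\right)^{2} = 9$)
$r{\left(t \right)} = \frac{21}{5}$ ($r{\left(t \right)} = \frac{9}{3} + \frac{6}{5} = 9 \cdot \frac{1}{3} + 6 \cdot \frac{1}{5} = 3 + \frac{6}{5} = \frac{21}{5}$)
$-15 + r{\left(k{\left(-2,K{\left(-5,2 \right)} \right)} \right)} \left(-39\right) = -15 + \frac{21}{5} \left(-39\right) = -15 - \frac{819}{5} = - \frac{894}{5}$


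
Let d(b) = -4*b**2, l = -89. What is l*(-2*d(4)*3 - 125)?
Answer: -23051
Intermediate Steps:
l*(-2*d(4)*3 - 125) = -89*(-(-8)*4**2*3 - 125) = -89*(-(-8)*16*3 - 125) = -89*(-2*(-64)*3 - 125) = -89*(128*3 - 125) = -89*(384 - 125) = -89*259 = -23051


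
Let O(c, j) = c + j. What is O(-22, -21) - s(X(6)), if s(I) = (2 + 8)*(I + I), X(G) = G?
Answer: -163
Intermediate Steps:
s(I) = 20*I (s(I) = 10*(2*I) = 20*I)
O(-22, -21) - s(X(6)) = (-22 - 21) - 20*6 = -43 - 1*120 = -43 - 120 = -163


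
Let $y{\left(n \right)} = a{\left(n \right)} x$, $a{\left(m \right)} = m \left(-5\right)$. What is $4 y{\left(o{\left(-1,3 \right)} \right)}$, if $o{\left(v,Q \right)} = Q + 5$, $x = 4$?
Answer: $-640$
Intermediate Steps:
$a{\left(m \right)} = - 5 m$
$o{\left(v,Q \right)} = 5 + Q$
$y{\left(n \right)} = - 20 n$ ($y{\left(n \right)} = - 5 n 4 = - 20 n$)
$4 y{\left(o{\left(-1,3 \right)} \right)} = 4 \left(- 20 \left(5 + 3\right)\right) = 4 \left(\left(-20\right) 8\right) = 4 \left(-160\right) = -640$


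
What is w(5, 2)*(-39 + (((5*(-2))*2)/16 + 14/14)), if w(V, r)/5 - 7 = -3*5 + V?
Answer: 2355/4 ≈ 588.75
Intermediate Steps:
w(V, r) = -40 + 5*V (w(V, r) = 35 + 5*(-3*5 + V) = 35 + 5*(-15 + V) = 35 + (-75 + 5*V) = -40 + 5*V)
w(5, 2)*(-39 + (((5*(-2))*2)/16 + 14/14)) = (-40 + 5*5)*(-39 + (((5*(-2))*2)/16 + 14/14)) = (-40 + 25)*(-39 + (-10*2*(1/16) + 14*(1/14))) = -15*(-39 + (-20*1/16 + 1)) = -15*(-39 + (-5/4 + 1)) = -15*(-39 - ¼) = -15*(-157/4) = 2355/4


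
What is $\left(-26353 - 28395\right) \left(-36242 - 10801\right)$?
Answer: $2575510164$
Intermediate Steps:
$\left(-26353 - 28395\right) \left(-36242 - 10801\right) = \left(-54748\right) \left(-47043\right) = 2575510164$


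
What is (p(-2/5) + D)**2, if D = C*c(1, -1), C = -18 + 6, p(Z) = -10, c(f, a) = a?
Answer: 4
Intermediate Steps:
C = -12
D = 12 (D = -12*(-1) = 12)
(p(-2/5) + D)**2 = (-10 + 12)**2 = 2**2 = 4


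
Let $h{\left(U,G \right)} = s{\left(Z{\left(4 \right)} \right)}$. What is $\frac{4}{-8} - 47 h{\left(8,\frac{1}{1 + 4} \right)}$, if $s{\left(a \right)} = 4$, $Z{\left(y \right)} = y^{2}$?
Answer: $- \frac{377}{2} \approx -188.5$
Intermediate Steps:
$h{\left(U,G \right)} = 4$
$\frac{4}{-8} - 47 h{\left(8,\frac{1}{1 + 4} \right)} = \frac{4}{-8} - 188 = 4 \left(- \frac{1}{8}\right) - 188 = - \frac{1}{2} - 188 = - \frac{377}{2}$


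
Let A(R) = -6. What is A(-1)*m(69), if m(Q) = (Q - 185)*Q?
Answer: 48024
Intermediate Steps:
m(Q) = Q*(-185 + Q) (m(Q) = (-185 + Q)*Q = Q*(-185 + Q))
A(-1)*m(69) = -414*(-185 + 69) = -414*(-116) = -6*(-8004) = 48024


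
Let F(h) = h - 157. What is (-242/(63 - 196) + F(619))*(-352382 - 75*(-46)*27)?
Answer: -15991503616/133 ≈ -1.2024e+8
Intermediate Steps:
F(h) = -157 + h
(-242/(63 - 196) + F(619))*(-352382 - 75*(-46)*27) = (-242/(63 - 196) + (-157 + 619))*(-352382 - 75*(-46)*27) = (-242/(-133) + 462)*(-352382 + 3450*27) = (-1/133*(-242) + 462)*(-352382 + 93150) = (242/133 + 462)*(-259232) = (61688/133)*(-259232) = -15991503616/133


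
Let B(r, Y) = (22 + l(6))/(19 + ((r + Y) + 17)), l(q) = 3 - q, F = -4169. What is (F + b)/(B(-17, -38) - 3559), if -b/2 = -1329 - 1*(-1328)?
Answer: 4167/3560 ≈ 1.1705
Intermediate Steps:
b = 2 (b = -2*(-1329 - 1*(-1328)) = -2*(-1329 + 1328) = -2*(-1) = 2)
B(r, Y) = 19/(36 + Y + r) (B(r, Y) = (22 + (3 - 1*6))/(19 + ((r + Y) + 17)) = (22 + (3 - 6))/(19 + ((Y + r) + 17)) = (22 - 3)/(19 + (17 + Y + r)) = 19/(36 + Y + r))
(F + b)/(B(-17, -38) - 3559) = (-4169 + 2)/(19/(36 - 38 - 17) - 3559) = -4167/(19/(-19) - 3559) = -4167/(19*(-1/19) - 3559) = -4167/(-1 - 3559) = -4167/(-3560) = -4167*(-1/3560) = 4167/3560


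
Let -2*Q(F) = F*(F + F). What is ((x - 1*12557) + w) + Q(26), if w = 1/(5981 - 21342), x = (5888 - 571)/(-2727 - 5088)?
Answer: -1588653245347/120046215 ≈ -13234.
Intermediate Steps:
x = -5317/7815 (x = 5317/(-7815) = 5317*(-1/7815) = -5317/7815 ≈ -0.68036)
w = -1/15361 (w = 1/(-15361) = -1/15361 ≈ -6.5100e-5)
Q(F) = -F**2 (Q(F) = -F*(F + F)/2 = -F*2*F/2 = -F**2)
((x - 1*12557) + w) + Q(26) = ((-5317/7815 - 1*12557) - 1/15361) - 1*26**2 = ((-5317/7815 - 12557) - 1/15361) - 1*676 = (-98138272/7815 - 1/15361) - 676 = -1507502004007/120046215 - 676 = -1588653245347/120046215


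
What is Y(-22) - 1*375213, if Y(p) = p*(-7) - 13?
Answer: -375072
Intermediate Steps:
Y(p) = -13 - 7*p (Y(p) = -7*p - 13 = -13 - 7*p)
Y(-22) - 1*375213 = (-13 - 7*(-22)) - 1*375213 = (-13 + 154) - 375213 = 141 - 375213 = -375072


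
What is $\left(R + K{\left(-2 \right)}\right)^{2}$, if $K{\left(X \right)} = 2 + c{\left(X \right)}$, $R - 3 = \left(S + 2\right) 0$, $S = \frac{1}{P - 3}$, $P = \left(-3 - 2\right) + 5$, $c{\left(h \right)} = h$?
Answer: $9$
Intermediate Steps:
$P = 0$ ($P = -5 + 5 = 0$)
$S = - \frac{1}{3}$ ($S = \frac{1}{0 - 3} = \frac{1}{-3} = - \frac{1}{3} \approx -0.33333$)
$R = 3$ ($R = 3 + \left(- \frac{1}{3} + 2\right) 0 = 3 + \frac{5}{3} \cdot 0 = 3 + 0 = 3$)
$K{\left(X \right)} = 2 + X$
$\left(R + K{\left(-2 \right)}\right)^{2} = \left(3 + \left(2 - 2\right)\right)^{2} = \left(3 + 0\right)^{2} = 3^{2} = 9$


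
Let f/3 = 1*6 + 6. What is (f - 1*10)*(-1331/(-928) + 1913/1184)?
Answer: 340353/4292 ≈ 79.299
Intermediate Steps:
f = 36 (f = 3*(1*6 + 6) = 3*(6 + 6) = 3*12 = 36)
(f - 1*10)*(-1331/(-928) + 1913/1184) = (36 - 1*10)*(-1331/(-928) + 1913/1184) = (36 - 10)*(-1331*(-1/928) + 1913*(1/1184)) = 26*(1331/928 + 1913/1184) = 26*(26181/8584) = 340353/4292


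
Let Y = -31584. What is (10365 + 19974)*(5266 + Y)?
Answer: -798461802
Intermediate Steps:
(10365 + 19974)*(5266 + Y) = (10365 + 19974)*(5266 - 31584) = 30339*(-26318) = -798461802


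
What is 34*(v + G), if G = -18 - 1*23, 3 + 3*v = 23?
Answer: -3502/3 ≈ -1167.3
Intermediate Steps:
v = 20/3 (v = -1 + (⅓)*23 = -1 + 23/3 = 20/3 ≈ 6.6667)
G = -41 (G = -18 - 23 = -41)
34*(v + G) = 34*(20/3 - 41) = 34*(-103/3) = -3502/3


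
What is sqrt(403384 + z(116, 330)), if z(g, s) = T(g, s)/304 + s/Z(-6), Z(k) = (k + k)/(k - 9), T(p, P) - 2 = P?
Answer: sqrt(583083723)/38 ≈ 635.45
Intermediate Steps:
T(p, P) = 2 + P
Z(k) = 2*k/(-9 + k) (Z(k) = (2*k)/(-9 + k) = 2*k/(-9 + k))
z(g, s) = 1/152 + 381*s/304 (z(g, s) = (2 + s)/304 + s/((2*(-6)/(-9 - 6))) = (2 + s)*(1/304) + s/((2*(-6)/(-15))) = (1/152 + s/304) + s/((2*(-6)*(-1/15))) = (1/152 + s/304) + s/(4/5) = (1/152 + s/304) + s*(5/4) = (1/152 + s/304) + 5*s/4 = 1/152 + 381*s/304)
sqrt(403384 + z(116, 330)) = sqrt(403384 + (1/152 + (381/304)*330)) = sqrt(403384 + (1/152 + 62865/152)) = sqrt(403384 + 31433/76) = sqrt(30688617/76) = sqrt(583083723)/38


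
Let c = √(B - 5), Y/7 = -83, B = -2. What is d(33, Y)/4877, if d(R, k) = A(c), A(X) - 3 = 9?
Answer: 12/4877 ≈ 0.0024605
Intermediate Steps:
Y = -581 (Y = 7*(-83) = -581)
c = I*√7 (c = √(-2 - 5) = √(-7) = I*√7 ≈ 2.6458*I)
A(X) = 12 (A(X) = 3 + 9 = 12)
d(R, k) = 12
d(33, Y)/4877 = 12/4877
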